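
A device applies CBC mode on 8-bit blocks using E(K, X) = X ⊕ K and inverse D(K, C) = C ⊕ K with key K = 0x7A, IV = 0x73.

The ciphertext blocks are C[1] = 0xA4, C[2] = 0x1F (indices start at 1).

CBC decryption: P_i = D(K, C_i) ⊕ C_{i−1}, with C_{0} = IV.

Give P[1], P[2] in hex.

P[1] = 0xAD, P[2] = 0xC1

P[1]: D(K, 0xA4) = 0xDE; 0xDE ⊕ 0x73 = 0xAD.
P[2]: D(K, 0x1F) = 0x65; 0x65 ⊕ 0xA4 = 0xC1.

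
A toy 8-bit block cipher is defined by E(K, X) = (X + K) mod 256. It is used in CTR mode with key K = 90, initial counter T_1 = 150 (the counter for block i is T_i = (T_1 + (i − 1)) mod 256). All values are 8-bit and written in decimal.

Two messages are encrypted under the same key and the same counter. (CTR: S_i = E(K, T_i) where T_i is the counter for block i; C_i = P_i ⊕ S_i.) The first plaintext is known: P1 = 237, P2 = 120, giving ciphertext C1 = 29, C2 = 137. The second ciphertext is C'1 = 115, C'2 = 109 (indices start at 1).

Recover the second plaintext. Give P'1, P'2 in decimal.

In CTR with a reused counter, both messages share the same keystream S_i, so C_i ⊕ C'_i = P_i ⊕ P'_i and thus P'_i = P_i ⊕ C_i ⊕ C'_i.
P'1: 237 ⊕ 29 ⊕ 115 = 131.
P'2: 120 ⊕ 137 ⊕ 109 = 156.

P'1 = 131, P'2 = 156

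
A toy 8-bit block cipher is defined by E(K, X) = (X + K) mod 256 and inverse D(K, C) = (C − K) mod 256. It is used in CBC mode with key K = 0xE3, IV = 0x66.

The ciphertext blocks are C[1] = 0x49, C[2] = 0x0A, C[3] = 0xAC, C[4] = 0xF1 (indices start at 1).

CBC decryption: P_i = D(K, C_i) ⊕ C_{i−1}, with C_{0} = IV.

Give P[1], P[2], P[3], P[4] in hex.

P[1] = 0x00, P[2] = 0x6E, P[3] = 0xC3, P[4] = 0xA2

P[1]: D(K, 0x49) = 0x66; 0x66 ⊕ 0x66 = 0x00.
P[2]: D(K, 0x0A) = 0x27; 0x27 ⊕ 0x49 = 0x6E.
P[3]: D(K, 0xAC) = 0xC9; 0xC9 ⊕ 0x0A = 0xC3.
P[4]: D(K, 0xF1) = 0x0E; 0x0E ⊕ 0xAC = 0xA2.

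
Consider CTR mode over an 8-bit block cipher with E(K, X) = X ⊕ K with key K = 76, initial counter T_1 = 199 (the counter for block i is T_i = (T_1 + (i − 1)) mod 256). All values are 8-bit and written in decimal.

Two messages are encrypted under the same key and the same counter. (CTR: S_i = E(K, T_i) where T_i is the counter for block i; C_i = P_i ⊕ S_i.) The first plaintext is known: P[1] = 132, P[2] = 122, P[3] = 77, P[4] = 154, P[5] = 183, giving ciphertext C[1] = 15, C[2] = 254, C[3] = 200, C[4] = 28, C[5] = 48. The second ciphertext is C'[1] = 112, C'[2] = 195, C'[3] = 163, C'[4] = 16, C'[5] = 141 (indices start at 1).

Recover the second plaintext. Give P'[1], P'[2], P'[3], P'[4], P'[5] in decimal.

In CTR with a reused counter, both messages share the same keystream S_i, so C_i ⊕ C'_i = P_i ⊕ P'_i and thus P'_i = P_i ⊕ C_i ⊕ C'_i.
P'[1]: 132 ⊕ 15 ⊕ 112 = 251.
P'[2]: 122 ⊕ 254 ⊕ 195 = 71.
P'[3]: 77 ⊕ 200 ⊕ 163 = 38.
P'[4]: 154 ⊕ 28 ⊕ 16 = 150.
P'[5]: 183 ⊕ 48 ⊕ 141 = 10.

P'[1] = 251, P'[2] = 71, P'[3] = 38, P'[4] = 150, P'[5] = 10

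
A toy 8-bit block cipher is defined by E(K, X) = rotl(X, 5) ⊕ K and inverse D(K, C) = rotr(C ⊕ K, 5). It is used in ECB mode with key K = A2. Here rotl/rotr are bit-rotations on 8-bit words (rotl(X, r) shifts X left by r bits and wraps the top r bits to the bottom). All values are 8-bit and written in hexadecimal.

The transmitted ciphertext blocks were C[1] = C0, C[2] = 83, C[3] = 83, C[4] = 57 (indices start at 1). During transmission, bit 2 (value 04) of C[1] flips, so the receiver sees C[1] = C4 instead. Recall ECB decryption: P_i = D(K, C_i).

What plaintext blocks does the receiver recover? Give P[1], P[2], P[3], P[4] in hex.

P[1] = 33, P[2] = 09, P[3] = 09, P[4] = AF

Only C[1] changed, to C4. In ECB, a change in C_i affects only P_i. Decrypting the received ciphertext:
P[1]: D(K, C4) = 33.
P[2]: D(K, 83) = 09.
P[3]: D(K, 83) = 09.
P[4]: D(K, 57) = AF.
Blocks that differ from the original plaintext: P[1].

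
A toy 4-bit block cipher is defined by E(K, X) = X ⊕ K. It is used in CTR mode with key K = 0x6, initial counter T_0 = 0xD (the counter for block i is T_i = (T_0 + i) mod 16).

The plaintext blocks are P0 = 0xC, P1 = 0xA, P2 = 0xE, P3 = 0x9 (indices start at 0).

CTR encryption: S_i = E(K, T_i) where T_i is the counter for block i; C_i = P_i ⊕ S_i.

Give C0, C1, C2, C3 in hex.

C0: T = 0xD, S = E(K, T) = 0xB; 0xC ⊕ 0xB = 0x7.
C1: T = 0xE, S = E(K, T) = 0x8; 0xA ⊕ 0x8 = 0x2.
C2: T = 0xF, S = E(K, T) = 0x9; 0xE ⊕ 0x9 = 0x7.
C3: T = 0x0, S = E(K, T) = 0x6; 0x9 ⊕ 0x6 = 0xF.

C0 = 0x7, C1 = 0x2, C2 = 0x7, C3 = 0xF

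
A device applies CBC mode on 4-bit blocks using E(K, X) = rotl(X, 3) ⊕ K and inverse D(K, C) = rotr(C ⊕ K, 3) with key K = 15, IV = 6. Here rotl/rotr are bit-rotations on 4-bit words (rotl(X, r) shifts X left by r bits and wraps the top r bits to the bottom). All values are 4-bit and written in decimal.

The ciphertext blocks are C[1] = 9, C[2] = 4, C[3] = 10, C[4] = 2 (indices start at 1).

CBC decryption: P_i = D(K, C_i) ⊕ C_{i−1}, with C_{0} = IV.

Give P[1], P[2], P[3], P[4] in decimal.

P[1] = 10, P[2] = 14, P[3] = 14, P[4] = 1

P[1]: D(K, 9) = 12; 12 ⊕ 6 = 10.
P[2]: D(K, 4) = 7; 7 ⊕ 9 = 14.
P[3]: D(K, 10) = 10; 10 ⊕ 4 = 14.
P[4]: D(K, 2) = 11; 11 ⊕ 10 = 1.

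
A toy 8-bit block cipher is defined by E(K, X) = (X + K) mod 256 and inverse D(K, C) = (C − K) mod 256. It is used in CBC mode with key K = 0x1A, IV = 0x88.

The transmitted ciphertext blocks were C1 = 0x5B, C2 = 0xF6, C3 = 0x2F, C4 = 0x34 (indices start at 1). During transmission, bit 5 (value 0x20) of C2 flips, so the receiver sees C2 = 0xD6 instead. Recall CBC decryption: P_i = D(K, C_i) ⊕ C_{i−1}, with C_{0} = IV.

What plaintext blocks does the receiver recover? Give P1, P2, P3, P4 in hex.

P1 = 0xC9, P2 = 0xE7, P3 = 0xC3, P4 = 0x35

Only C2 changed, to 0xD6. In CBC, a change in C_i garbles P_i and flips the same bit in P_{i+1}. Decrypting the received ciphertext:
P1: D(K, 0x5B) = 0x41; 0x41 ⊕ 0x88 = 0xC9.
P2: D(K, 0xD6) = 0xBC; 0xBC ⊕ 0x5B = 0xE7.
P3: D(K, 0x2F) = 0x15; 0x15 ⊕ 0xD6 = 0xC3.
P4: D(K, 0x34) = 0x1A; 0x1A ⊕ 0x2F = 0x35.
Blocks that differ from the original plaintext: P2, P3.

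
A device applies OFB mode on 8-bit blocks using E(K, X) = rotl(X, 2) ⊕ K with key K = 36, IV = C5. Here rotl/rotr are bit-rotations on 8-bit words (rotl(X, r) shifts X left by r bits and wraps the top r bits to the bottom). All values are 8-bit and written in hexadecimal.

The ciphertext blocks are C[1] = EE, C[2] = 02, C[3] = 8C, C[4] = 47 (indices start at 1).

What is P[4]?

P[4] = 82

OFB decryption: S_i = E(K, S_{i−1}) with S_{0} = IV; P_i = C_i ⊕ S_i.
P[1]: S = E(K, C5) = 21; EE ⊕ 21 = CF.
P[2]: S = E(K, 21) = B2; 02 ⊕ B2 = B0.
P[3]: S = E(K, B2) = FC; 8C ⊕ FC = 70.
P[4]: S = E(K, FC) = C5; 47 ⊕ C5 = 82.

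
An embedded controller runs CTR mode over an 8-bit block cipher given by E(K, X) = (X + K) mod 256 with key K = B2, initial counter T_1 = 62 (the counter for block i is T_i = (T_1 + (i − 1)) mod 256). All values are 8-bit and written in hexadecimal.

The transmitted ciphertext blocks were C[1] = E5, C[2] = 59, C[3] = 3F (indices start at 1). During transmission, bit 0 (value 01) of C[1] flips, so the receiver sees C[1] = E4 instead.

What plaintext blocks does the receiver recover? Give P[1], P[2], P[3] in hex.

P[1] = F0, P[2] = 4C, P[3] = 29

CTR decryption: S_i = E(K, T_i) where T_i is the counter for block i; P_i = C_i ⊕ S_i.
Only C[1] changed, to E4. In CTR, a change in C_i flips the same bit in P_i only; the keystream is unaffected. Decrypting the received ciphertext:
P[1]: T = 62, S = E(K, T) = 14; E4 ⊕ 14 = F0.
P[2]: T = 63, S = E(K, T) = 15; 59 ⊕ 15 = 4C.
P[3]: T = 64, S = E(K, T) = 16; 3F ⊕ 16 = 29.
Blocks that differ from the original plaintext: P[1].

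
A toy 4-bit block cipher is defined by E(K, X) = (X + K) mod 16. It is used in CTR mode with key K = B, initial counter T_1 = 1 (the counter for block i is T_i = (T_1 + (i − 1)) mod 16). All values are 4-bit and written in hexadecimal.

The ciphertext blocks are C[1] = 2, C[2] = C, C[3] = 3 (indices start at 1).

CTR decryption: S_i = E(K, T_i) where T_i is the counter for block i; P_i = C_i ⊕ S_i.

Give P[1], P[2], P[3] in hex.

P[1] = E, P[2] = 1, P[3] = D

P[1]: T = 1, S = E(K, T) = C; 2 ⊕ C = E.
P[2]: T = 2, S = E(K, T) = D; C ⊕ D = 1.
P[3]: T = 3, S = E(K, T) = E; 3 ⊕ E = D.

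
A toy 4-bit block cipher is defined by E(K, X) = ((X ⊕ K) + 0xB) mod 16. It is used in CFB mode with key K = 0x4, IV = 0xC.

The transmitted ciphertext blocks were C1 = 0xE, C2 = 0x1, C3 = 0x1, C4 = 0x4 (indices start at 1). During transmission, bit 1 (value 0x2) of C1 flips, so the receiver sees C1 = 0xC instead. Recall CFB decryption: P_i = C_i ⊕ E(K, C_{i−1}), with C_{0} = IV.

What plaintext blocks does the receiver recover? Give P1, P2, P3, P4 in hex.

Only C1 changed, to 0xC. In CFB, a change in C_i flips the same bit in P_i and garbles P_{i+1}. Decrypting the received ciphertext:
P1: E(K, 0xC) = 0x3; 0xC ⊕ 0x3 = 0xF.
P2: E(K, 0xC) = 0x3; 0x1 ⊕ 0x3 = 0x2.
P3: E(K, 0x1) = 0x0; 0x1 ⊕ 0x0 = 0x1.
P4: E(K, 0x1) = 0x0; 0x4 ⊕ 0x0 = 0x4.
Blocks that differ from the original plaintext: P1, P2.

P1 = 0xF, P2 = 0x2, P3 = 0x1, P4 = 0x4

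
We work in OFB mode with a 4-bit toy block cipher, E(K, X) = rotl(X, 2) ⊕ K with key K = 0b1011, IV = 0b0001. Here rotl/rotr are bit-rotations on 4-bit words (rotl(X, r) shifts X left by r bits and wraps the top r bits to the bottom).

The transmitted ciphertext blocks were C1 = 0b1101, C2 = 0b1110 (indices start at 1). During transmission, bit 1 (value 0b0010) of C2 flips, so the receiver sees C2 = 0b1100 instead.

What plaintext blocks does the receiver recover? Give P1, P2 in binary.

P1 = 0b0010, P2 = 0b1000

OFB decryption: S_i = E(K, S_{i−1}) with S_{0} = IV; P_i = C_i ⊕ S_i.
Only C2 changed, to 0b1100. In OFB, a change in C_i flips the same bit in P_i only; the keystream is unaffected. Decrypting the received ciphertext:
P1: S = E(K, 0b0001) = 0b1111; 0b1101 ⊕ 0b1111 = 0b0010.
P2: S = E(K, 0b1111) = 0b0100; 0b1100 ⊕ 0b0100 = 0b1000.
Blocks that differ from the original plaintext: P2.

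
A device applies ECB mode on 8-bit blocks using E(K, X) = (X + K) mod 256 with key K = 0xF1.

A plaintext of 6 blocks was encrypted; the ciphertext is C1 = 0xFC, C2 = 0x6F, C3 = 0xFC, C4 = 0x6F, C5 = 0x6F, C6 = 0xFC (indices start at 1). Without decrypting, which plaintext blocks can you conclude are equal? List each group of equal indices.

P1 = P3 = P6; P2 = P4 = P5

ECB encrypts each block independently with the same key, so equal ciphertext blocks imply equal plaintext blocks.
C1 = C3 = C6 = 0xFC, so P1 = P3 = P6.
C2 = C4 = C5 = 0x6F, so P2 = P4 = P5.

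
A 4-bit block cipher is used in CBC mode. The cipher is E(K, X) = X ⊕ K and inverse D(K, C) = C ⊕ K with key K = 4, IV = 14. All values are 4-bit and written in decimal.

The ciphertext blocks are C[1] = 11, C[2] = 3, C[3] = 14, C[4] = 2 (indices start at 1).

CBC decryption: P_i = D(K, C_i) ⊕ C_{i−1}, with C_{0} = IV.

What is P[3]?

P[3] = 9

P[3]: D(K, 14) = 10; 10 ⊕ 3 = 9.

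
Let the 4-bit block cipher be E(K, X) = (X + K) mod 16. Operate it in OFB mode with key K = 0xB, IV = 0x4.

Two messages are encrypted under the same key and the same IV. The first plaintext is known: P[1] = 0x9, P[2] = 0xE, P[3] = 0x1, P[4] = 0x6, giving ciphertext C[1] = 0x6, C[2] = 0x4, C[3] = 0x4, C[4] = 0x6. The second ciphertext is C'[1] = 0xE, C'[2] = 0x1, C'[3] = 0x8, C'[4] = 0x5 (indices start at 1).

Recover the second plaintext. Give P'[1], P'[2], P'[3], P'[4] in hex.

P'[1] = 0x1, P'[2] = 0xB, P'[3] = 0xD, P'[4] = 0x5

In OFB with a reused IV, both messages share the same keystream S_i, so C_i ⊕ C'_i = P_i ⊕ P'_i and thus P'_i = P_i ⊕ C_i ⊕ C'_i.
P'[1]: 0x9 ⊕ 0x6 ⊕ 0xE = 0x1.
P'[2]: 0xE ⊕ 0x4 ⊕ 0x1 = 0xB.
P'[3]: 0x1 ⊕ 0x4 ⊕ 0x8 = 0xD.
P'[4]: 0x6 ⊕ 0x6 ⊕ 0x5 = 0x5.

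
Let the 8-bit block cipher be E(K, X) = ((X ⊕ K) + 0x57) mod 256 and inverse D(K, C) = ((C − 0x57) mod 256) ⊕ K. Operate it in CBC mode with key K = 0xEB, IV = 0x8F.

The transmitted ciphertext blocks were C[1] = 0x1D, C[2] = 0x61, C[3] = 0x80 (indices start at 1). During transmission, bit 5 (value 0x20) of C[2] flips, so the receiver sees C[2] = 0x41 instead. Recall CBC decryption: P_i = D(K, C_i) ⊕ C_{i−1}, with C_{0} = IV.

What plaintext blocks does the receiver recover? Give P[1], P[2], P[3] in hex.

P[1] = 0xA2, P[2] = 0x1C, P[3] = 0x83

Only C[2] changed, to 0x41. In CBC, a change in C_i garbles P_i and flips the same bit in P_{i+1}. Decrypting the received ciphertext:
P[1]: D(K, 0x1D) = 0x2D; 0x2D ⊕ 0x8F = 0xA2.
P[2]: D(K, 0x41) = 0x01; 0x01 ⊕ 0x1D = 0x1C.
P[3]: D(K, 0x80) = 0xC2; 0xC2 ⊕ 0x41 = 0x83.
Blocks that differ from the original plaintext: P[2], P[3].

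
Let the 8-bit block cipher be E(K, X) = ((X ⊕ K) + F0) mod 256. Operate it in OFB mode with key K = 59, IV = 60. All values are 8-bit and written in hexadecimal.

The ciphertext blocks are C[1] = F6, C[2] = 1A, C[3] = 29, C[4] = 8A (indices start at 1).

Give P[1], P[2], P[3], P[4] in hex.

OFB decryption: S_i = E(K, S_{i−1}) with S_{0} = IV; P_i = C_i ⊕ S_i.
P[1]: S = E(K, 60) = 29; F6 ⊕ 29 = DF.
P[2]: S = E(K, 29) = 60; 1A ⊕ 60 = 7A.
P[3]: S = E(K, 60) = 29; 29 ⊕ 29 = 00.
P[4]: S = E(K, 29) = 60; 8A ⊕ 60 = EA.

P[1] = DF, P[2] = 7A, P[3] = 00, P[4] = EA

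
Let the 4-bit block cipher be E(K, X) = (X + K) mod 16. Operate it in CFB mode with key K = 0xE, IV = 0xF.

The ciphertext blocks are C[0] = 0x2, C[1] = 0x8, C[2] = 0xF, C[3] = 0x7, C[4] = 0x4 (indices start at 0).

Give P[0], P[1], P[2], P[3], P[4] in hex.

P[0] = 0xF, P[1] = 0x8, P[2] = 0x9, P[3] = 0xA, P[4] = 0x1

CFB decryption: P_i = C_i ⊕ E(K, C_{i−1}), with C_{−1} = IV.
P[0]: E(K, 0xF) = 0xD; 0x2 ⊕ 0xD = 0xF.
P[1]: E(K, 0x2) = 0x0; 0x8 ⊕ 0x0 = 0x8.
P[2]: E(K, 0x8) = 0x6; 0xF ⊕ 0x6 = 0x9.
P[3]: E(K, 0xF) = 0xD; 0x7 ⊕ 0xD = 0xA.
P[4]: E(K, 0x7) = 0x5; 0x4 ⊕ 0x5 = 0x1.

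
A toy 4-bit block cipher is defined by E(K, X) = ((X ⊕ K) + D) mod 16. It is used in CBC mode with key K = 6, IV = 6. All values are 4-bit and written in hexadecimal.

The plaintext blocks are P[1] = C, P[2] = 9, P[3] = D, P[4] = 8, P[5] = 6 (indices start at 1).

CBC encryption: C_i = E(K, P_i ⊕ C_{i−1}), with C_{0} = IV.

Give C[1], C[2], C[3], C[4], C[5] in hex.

C[1]: P[1] ⊕ 6 = A; E(K, A) = 9.
C[2]: P[2] ⊕ 9 = 0; E(K, 0) = 3.
C[3]: P[3] ⊕ 3 = E; E(K, E) = 5.
C[4]: P[4] ⊕ 5 = D; E(K, D) = 8.
C[5]: P[5] ⊕ 8 = E; E(K, E) = 5.

C[1] = 9, C[2] = 3, C[3] = 5, C[4] = 8, C[5] = 5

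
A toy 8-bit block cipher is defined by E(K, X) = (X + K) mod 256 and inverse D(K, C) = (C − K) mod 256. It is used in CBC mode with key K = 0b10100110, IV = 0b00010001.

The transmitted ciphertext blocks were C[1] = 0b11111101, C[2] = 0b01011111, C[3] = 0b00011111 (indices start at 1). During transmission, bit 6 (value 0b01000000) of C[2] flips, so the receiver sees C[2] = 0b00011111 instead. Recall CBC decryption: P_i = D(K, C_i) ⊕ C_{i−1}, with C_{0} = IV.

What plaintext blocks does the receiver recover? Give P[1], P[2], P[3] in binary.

P[1] = 0b01000110, P[2] = 0b10000100, P[3] = 0b01100110

Only C[2] changed, to 0b00011111. In CBC, a change in C_i garbles P_i and flips the same bit in P_{i+1}. Decrypting the received ciphertext:
P[1]: D(K, 0b11111101) = 0b01010111; 0b01010111 ⊕ 0b00010001 = 0b01000110.
P[2]: D(K, 0b00011111) = 0b01111001; 0b01111001 ⊕ 0b11111101 = 0b10000100.
P[3]: D(K, 0b00011111) = 0b01111001; 0b01111001 ⊕ 0b00011111 = 0b01100110.
Blocks that differ from the original plaintext: P[2], P[3].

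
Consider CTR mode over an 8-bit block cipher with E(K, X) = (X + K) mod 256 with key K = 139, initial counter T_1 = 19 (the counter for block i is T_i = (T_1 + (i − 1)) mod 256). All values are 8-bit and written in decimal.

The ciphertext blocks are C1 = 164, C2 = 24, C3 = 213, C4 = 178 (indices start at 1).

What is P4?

P4 = 19

CTR decryption: S_i = E(K, T_i) where T_i is the counter for block i; P_i = C_i ⊕ S_i.
P4: T = 22, S = E(K, T) = 161; 178 ⊕ 161 = 19.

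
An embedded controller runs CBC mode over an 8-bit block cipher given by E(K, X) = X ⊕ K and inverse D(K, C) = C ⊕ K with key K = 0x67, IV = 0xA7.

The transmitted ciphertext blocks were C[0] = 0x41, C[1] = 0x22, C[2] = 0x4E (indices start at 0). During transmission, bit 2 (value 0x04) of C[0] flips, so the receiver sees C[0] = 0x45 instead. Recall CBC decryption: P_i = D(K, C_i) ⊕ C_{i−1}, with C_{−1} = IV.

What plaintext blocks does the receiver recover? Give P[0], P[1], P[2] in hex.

Only C[0] changed, to 0x45. In CBC, a change in C_i garbles P_i and flips the same bit in P_{i+1}. Decrypting the received ciphertext:
P[0]: D(K, 0x45) = 0x22; 0x22 ⊕ 0xA7 = 0x85.
P[1]: D(K, 0x22) = 0x45; 0x45 ⊕ 0x45 = 0x00.
P[2]: D(K, 0x4E) = 0x29; 0x29 ⊕ 0x22 = 0x0B.
Blocks that differ from the original plaintext: P[0], P[1].

P[0] = 0x85, P[1] = 0x00, P[2] = 0x0B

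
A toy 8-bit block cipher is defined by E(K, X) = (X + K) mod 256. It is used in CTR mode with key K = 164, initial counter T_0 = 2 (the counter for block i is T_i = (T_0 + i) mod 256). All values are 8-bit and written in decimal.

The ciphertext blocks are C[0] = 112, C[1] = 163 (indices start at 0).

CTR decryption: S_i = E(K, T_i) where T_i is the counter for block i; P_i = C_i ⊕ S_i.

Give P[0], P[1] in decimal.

P[0] = 214, P[1] = 4

P[0]: T = 2, S = E(K, T) = 166; 112 ⊕ 166 = 214.
P[1]: T = 3, S = E(K, T) = 167; 163 ⊕ 167 = 4.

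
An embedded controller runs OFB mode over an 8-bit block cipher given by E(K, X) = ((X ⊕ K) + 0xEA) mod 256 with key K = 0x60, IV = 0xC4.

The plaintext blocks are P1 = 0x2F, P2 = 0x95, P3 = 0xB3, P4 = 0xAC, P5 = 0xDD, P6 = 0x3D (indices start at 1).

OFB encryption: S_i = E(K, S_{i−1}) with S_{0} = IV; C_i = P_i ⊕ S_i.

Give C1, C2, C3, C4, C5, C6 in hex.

C1: S = E(K, 0xC4) = 0x8E; 0x2F ⊕ 0x8E = 0xA1.
C2: S = E(K, 0x8E) = 0xD8; 0x95 ⊕ 0xD8 = 0x4D.
C3: S = E(K, 0xD8) = 0xA2; 0xB3 ⊕ 0xA2 = 0x11.
C4: S = E(K, 0xA2) = 0xAC; 0xAC ⊕ 0xAC = 0x00.
C5: S = E(K, 0xAC) = 0xB6; 0xDD ⊕ 0xB6 = 0x6B.
C6: S = E(K, 0xB6) = 0xC0; 0x3D ⊕ 0xC0 = 0xFD.

C1 = 0xA1, C2 = 0x4D, C3 = 0x11, C4 = 0x00, C5 = 0x6B, C6 = 0xFD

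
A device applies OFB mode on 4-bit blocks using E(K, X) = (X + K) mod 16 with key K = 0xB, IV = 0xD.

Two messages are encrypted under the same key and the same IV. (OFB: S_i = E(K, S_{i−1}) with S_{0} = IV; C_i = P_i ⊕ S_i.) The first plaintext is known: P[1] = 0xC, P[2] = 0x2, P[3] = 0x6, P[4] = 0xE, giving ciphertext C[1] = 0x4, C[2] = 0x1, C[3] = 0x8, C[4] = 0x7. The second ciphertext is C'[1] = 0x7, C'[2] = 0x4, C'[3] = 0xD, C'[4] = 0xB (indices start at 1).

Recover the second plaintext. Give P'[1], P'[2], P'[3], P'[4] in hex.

In OFB with a reused IV, both messages share the same keystream S_i, so C_i ⊕ C'_i = P_i ⊕ P'_i and thus P'_i = P_i ⊕ C_i ⊕ C'_i.
P'[1]: 0xC ⊕ 0x4 ⊕ 0x7 = 0xF.
P'[2]: 0x2 ⊕ 0x1 ⊕ 0x4 = 0x7.
P'[3]: 0x6 ⊕ 0x8 ⊕ 0xD = 0x3.
P'[4]: 0xE ⊕ 0x7 ⊕ 0xB = 0x2.

P'[1] = 0xF, P'[2] = 0x7, P'[3] = 0x3, P'[4] = 0x2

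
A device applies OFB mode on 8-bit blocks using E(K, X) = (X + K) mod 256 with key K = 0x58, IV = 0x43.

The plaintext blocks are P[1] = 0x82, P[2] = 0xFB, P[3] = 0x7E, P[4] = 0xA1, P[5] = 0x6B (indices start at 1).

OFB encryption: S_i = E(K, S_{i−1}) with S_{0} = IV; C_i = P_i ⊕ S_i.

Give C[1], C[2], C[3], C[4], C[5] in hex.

C[1]: S = E(K, 0x43) = 0x9B; 0x82 ⊕ 0x9B = 0x19.
C[2]: S = E(K, 0x9B) = 0xF3; 0xFB ⊕ 0xF3 = 0x08.
C[3]: S = E(K, 0xF3) = 0x4B; 0x7E ⊕ 0x4B = 0x35.
C[4]: S = E(K, 0x4B) = 0xA3; 0xA1 ⊕ 0xA3 = 0x02.
C[5]: S = E(K, 0xA3) = 0xFB; 0x6B ⊕ 0xFB = 0x90.

C[1] = 0x19, C[2] = 0x08, C[3] = 0x35, C[4] = 0x02, C[5] = 0x90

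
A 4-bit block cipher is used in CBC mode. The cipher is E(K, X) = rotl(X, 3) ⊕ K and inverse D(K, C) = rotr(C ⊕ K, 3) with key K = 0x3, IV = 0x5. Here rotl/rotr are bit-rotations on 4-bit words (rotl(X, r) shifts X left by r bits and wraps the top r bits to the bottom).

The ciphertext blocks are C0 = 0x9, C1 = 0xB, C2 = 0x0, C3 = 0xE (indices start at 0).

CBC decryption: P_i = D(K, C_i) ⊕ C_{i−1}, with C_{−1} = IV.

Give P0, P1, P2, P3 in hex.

P0: D(K, 0x9) = 0x5; 0x5 ⊕ 0x5 = 0x0.
P1: D(K, 0xB) = 0x1; 0x1 ⊕ 0x9 = 0x8.
P2: D(K, 0x0) = 0x6; 0x6 ⊕ 0xB = 0xD.
P3: D(K, 0xE) = 0xB; 0xB ⊕ 0x0 = 0xB.

P0 = 0x0, P1 = 0x8, P2 = 0xD, P3 = 0xB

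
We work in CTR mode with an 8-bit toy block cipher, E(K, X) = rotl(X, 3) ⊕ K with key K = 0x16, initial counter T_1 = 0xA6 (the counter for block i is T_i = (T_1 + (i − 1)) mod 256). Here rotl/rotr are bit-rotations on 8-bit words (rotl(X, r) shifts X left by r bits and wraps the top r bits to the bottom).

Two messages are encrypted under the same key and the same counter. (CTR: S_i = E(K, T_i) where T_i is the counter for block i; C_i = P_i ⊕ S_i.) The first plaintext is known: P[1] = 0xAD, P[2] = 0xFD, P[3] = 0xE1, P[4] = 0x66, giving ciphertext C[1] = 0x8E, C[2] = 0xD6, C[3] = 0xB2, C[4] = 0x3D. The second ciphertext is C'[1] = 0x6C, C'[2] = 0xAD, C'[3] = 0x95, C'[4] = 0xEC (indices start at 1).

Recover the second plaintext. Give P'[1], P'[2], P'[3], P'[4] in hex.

P'[1] = 0x4F, P'[2] = 0x86, P'[3] = 0xC6, P'[4] = 0xB7

In CTR with a reused counter, both messages share the same keystream S_i, so C_i ⊕ C'_i = P_i ⊕ P'_i and thus P'_i = P_i ⊕ C_i ⊕ C'_i.
P'[1]: 0xAD ⊕ 0x8E ⊕ 0x6C = 0x4F.
P'[2]: 0xFD ⊕ 0xD6 ⊕ 0xAD = 0x86.
P'[3]: 0xE1 ⊕ 0xB2 ⊕ 0x95 = 0xC6.
P'[4]: 0x66 ⊕ 0x3D ⊕ 0xEC = 0xB7.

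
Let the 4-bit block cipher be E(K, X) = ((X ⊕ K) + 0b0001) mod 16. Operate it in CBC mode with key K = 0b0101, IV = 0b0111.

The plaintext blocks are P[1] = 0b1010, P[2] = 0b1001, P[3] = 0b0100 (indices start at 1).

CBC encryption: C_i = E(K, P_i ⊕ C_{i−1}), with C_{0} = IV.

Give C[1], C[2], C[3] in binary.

C[1] = 0b1001, C[2] = 0b0110, C[3] = 0b1000

C[1]: P[1] ⊕ 0b0111 = 0b1101; E(K, 0b1101) = 0b1001.
C[2]: P[2] ⊕ 0b1001 = 0b0000; E(K, 0b0000) = 0b0110.
C[3]: P[3] ⊕ 0b0110 = 0b0010; E(K, 0b0010) = 0b1000.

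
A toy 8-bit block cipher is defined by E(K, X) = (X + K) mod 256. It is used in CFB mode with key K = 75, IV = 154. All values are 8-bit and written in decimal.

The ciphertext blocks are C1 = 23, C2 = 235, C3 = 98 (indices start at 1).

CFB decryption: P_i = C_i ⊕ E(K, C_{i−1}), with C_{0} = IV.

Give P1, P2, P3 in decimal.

P1: E(K, 154) = 229; 23 ⊕ 229 = 242.
P2: E(K, 23) = 98; 235 ⊕ 98 = 137.
P3: E(K, 235) = 54; 98 ⊕ 54 = 84.

P1 = 242, P2 = 137, P3 = 84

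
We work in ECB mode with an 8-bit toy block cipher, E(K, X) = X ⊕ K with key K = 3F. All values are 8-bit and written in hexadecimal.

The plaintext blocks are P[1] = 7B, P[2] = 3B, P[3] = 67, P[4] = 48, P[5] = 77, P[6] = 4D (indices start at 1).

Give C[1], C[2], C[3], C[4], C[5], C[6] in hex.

ECB encryption: C_i = E(K, P_i).
C[1]: E(K, 7B) = 44.
C[2]: E(K, 3B) = 04.
C[3]: E(K, 67) = 58.
C[4]: E(K, 48) = 77.
C[5]: E(K, 77) = 48.
C[6]: E(K, 4D) = 72.

C[1] = 44, C[2] = 04, C[3] = 58, C[4] = 77, C[5] = 48, C[6] = 72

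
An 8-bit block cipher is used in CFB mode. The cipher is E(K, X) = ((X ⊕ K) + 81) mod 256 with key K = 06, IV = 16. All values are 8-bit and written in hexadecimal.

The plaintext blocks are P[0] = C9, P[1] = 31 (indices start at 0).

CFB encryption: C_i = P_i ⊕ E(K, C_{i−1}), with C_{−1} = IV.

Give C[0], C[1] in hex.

C[0] = 58, C[1] = EE

C[0]: E(K, 16) = 91; C9 ⊕ 91 = 58.
C[1]: E(K, 58) = DF; 31 ⊕ DF = EE.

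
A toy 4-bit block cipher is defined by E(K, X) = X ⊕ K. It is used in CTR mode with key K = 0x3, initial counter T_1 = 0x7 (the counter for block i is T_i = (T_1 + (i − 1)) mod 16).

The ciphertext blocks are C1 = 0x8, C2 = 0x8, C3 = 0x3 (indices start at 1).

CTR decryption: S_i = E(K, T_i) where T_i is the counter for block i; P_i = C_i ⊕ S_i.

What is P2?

P2 = 0x3

P2: T = 0x8, S = E(K, T) = 0xB; 0x8 ⊕ 0xB = 0x3.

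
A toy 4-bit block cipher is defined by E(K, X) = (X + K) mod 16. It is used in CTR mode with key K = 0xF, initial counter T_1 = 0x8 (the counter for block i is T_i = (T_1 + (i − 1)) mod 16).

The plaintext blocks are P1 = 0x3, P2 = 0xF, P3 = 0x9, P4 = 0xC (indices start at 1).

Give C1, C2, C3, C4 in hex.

C1 = 0x4, C2 = 0x7, C3 = 0x0, C4 = 0x6

CTR encryption: S_i = E(K, T_i) where T_i is the counter for block i; C_i = P_i ⊕ S_i.
C1: T = 0x8, S = E(K, T) = 0x7; 0x3 ⊕ 0x7 = 0x4.
C2: T = 0x9, S = E(K, T) = 0x8; 0xF ⊕ 0x8 = 0x7.
C3: T = 0xA, S = E(K, T) = 0x9; 0x9 ⊕ 0x9 = 0x0.
C4: T = 0xB, S = E(K, T) = 0xA; 0xC ⊕ 0xA = 0x6.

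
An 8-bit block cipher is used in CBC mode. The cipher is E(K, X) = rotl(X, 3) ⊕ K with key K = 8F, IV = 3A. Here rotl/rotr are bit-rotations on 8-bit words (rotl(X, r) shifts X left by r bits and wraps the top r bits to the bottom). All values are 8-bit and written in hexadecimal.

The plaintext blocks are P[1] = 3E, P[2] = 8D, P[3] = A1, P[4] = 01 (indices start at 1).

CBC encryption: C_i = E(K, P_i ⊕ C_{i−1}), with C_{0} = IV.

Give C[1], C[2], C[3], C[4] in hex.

C[1]: P[1] ⊕ 3A = 04; E(K, 04) = AF.
C[2]: P[2] ⊕ AF = 22; E(K, 22) = 9E.
C[3]: P[3] ⊕ 9E = 3F; E(K, 3F) = 76.
C[4]: P[4] ⊕ 76 = 77; E(K, 77) = 34.

C[1] = AF, C[2] = 9E, C[3] = 76, C[4] = 34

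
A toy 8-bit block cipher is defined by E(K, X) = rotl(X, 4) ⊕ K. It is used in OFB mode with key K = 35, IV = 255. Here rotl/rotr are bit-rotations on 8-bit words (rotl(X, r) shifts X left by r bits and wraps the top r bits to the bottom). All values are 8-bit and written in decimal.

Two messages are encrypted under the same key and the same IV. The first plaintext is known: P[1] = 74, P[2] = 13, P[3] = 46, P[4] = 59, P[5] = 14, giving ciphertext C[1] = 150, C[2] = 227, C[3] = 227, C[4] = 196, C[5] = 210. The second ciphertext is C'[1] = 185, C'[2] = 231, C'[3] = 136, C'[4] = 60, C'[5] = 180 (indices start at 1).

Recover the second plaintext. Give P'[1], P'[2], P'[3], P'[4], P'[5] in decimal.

P'[1] = 101, P'[2] = 9, P'[3] = 69, P'[4] = 195, P'[5] = 104

In OFB with a reused IV, both messages share the same keystream S_i, so C_i ⊕ C'_i = P_i ⊕ P'_i and thus P'_i = P_i ⊕ C_i ⊕ C'_i.
P'[1]: 74 ⊕ 150 ⊕ 185 = 101.
P'[2]: 13 ⊕ 227 ⊕ 231 = 9.
P'[3]: 46 ⊕ 227 ⊕ 136 = 69.
P'[4]: 59 ⊕ 196 ⊕ 60 = 195.
P'[5]: 14 ⊕ 210 ⊕ 180 = 104.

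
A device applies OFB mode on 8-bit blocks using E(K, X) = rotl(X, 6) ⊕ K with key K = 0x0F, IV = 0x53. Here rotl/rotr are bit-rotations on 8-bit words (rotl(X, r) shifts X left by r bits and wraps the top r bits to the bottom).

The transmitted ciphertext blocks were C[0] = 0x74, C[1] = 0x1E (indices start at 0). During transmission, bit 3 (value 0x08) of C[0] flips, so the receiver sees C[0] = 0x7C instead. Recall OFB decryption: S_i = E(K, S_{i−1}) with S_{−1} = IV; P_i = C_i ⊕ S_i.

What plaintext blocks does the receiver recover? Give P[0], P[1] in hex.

Only C[0] changed, to 0x7C. In OFB, a change in C_i flips the same bit in P_i only; the keystream is unaffected. Decrypting the received ciphertext:
P[0]: S = E(K, 0x53) = 0xDB; 0x7C ⊕ 0xDB = 0xA7.
P[1]: S = E(K, 0xDB) = 0xF9; 0x1E ⊕ 0xF9 = 0xE7.
Blocks that differ from the original plaintext: P[0].

P[0] = 0xA7, P[1] = 0xE7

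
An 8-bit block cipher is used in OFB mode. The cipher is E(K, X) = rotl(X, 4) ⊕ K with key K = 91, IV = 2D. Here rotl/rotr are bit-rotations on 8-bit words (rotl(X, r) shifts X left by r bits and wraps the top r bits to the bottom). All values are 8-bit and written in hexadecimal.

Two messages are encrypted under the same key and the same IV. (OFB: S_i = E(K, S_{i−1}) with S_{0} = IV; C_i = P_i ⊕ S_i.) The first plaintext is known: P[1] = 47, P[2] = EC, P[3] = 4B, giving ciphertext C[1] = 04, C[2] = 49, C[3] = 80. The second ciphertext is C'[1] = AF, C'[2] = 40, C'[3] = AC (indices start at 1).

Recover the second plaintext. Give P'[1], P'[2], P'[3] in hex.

In OFB with a reused IV, both messages share the same keystream S_i, so C_i ⊕ C'_i = P_i ⊕ P'_i and thus P'_i = P_i ⊕ C_i ⊕ C'_i.
P'[1]: 47 ⊕ 04 ⊕ AF = EC.
P'[2]: EC ⊕ 49 ⊕ 40 = E5.
P'[3]: 4B ⊕ 80 ⊕ AC = 67.

P'[1] = EC, P'[2] = E5, P'[3] = 67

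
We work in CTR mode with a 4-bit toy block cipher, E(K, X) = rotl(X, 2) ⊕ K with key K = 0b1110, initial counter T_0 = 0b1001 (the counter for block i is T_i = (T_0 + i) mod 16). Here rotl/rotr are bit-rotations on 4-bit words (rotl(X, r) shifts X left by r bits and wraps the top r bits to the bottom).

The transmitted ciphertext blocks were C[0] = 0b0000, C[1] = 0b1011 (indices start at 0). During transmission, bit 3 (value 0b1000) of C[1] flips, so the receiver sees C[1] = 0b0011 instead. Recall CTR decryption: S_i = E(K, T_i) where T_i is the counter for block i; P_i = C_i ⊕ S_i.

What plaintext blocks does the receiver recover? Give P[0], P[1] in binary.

Only C[1] changed, to 0b0011. In CTR, a change in C_i flips the same bit in P_i only; the keystream is unaffected. Decrypting the received ciphertext:
P[0]: T = 0b1001, S = E(K, T) = 0b1000; 0b0000 ⊕ 0b1000 = 0b1000.
P[1]: T = 0b1010, S = E(K, T) = 0b0100; 0b0011 ⊕ 0b0100 = 0b0111.
Blocks that differ from the original plaintext: P[1].

P[0] = 0b1000, P[1] = 0b0111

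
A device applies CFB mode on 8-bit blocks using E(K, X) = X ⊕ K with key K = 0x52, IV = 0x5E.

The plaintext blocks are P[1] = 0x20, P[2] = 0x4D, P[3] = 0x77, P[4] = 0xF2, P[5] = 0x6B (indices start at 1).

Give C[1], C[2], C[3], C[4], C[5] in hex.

CFB encryption: C_i = P_i ⊕ E(K, C_{i−1}), with C_{0} = IV.
C[1]: E(K, 0x5E) = 0x0C; 0x20 ⊕ 0x0C = 0x2C.
C[2]: E(K, 0x2C) = 0x7E; 0x4D ⊕ 0x7E = 0x33.
C[3]: E(K, 0x33) = 0x61; 0x77 ⊕ 0x61 = 0x16.
C[4]: E(K, 0x16) = 0x44; 0xF2 ⊕ 0x44 = 0xB6.
C[5]: E(K, 0xB6) = 0xE4; 0x6B ⊕ 0xE4 = 0x8F.

C[1] = 0x2C, C[2] = 0x33, C[3] = 0x16, C[4] = 0xB6, C[5] = 0x8F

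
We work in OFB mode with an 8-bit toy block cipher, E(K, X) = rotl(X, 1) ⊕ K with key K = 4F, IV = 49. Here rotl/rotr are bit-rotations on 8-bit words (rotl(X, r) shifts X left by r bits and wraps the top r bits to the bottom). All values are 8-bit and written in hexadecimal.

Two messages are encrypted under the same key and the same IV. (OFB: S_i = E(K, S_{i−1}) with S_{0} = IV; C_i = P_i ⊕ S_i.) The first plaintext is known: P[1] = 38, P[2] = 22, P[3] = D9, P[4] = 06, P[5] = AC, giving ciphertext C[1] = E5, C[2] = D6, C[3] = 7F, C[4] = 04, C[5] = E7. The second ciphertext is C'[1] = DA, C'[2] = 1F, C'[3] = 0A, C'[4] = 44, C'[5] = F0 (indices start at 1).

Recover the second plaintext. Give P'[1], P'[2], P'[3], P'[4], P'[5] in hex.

In OFB with a reused IV, both messages share the same keystream S_i, so C_i ⊕ C'_i = P_i ⊕ P'_i and thus P'_i = P_i ⊕ C_i ⊕ C'_i.
P'[1]: 38 ⊕ E5 ⊕ DA = 07.
P'[2]: 22 ⊕ D6 ⊕ 1F = EB.
P'[3]: D9 ⊕ 7F ⊕ 0A = AC.
P'[4]: 06 ⊕ 04 ⊕ 44 = 46.
P'[5]: AC ⊕ E7 ⊕ F0 = BB.

P'[1] = 07, P'[2] = EB, P'[3] = AC, P'[4] = 46, P'[5] = BB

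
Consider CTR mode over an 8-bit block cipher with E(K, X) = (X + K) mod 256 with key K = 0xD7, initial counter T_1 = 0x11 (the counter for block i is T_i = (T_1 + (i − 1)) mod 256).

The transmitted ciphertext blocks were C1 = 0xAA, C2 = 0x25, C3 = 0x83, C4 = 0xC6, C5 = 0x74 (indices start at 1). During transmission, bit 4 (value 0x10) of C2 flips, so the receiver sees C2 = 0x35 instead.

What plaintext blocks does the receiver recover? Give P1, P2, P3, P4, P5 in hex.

CTR decryption: S_i = E(K, T_i) where T_i is the counter for block i; P_i = C_i ⊕ S_i.
Only C2 changed, to 0x35. In CTR, a change in C_i flips the same bit in P_i only; the keystream is unaffected. Decrypting the received ciphertext:
P1: T = 0x11, S = E(K, T) = 0xE8; 0xAA ⊕ 0xE8 = 0x42.
P2: T = 0x12, S = E(K, T) = 0xE9; 0x35 ⊕ 0xE9 = 0xDC.
P3: T = 0x13, S = E(K, T) = 0xEA; 0x83 ⊕ 0xEA = 0x69.
P4: T = 0x14, S = E(K, T) = 0xEB; 0xC6 ⊕ 0xEB = 0x2D.
P5: T = 0x15, S = E(K, T) = 0xEC; 0x74 ⊕ 0xEC = 0x98.
Blocks that differ from the original plaintext: P2.

P1 = 0x42, P2 = 0xDC, P3 = 0x69, P4 = 0x2D, P5 = 0x98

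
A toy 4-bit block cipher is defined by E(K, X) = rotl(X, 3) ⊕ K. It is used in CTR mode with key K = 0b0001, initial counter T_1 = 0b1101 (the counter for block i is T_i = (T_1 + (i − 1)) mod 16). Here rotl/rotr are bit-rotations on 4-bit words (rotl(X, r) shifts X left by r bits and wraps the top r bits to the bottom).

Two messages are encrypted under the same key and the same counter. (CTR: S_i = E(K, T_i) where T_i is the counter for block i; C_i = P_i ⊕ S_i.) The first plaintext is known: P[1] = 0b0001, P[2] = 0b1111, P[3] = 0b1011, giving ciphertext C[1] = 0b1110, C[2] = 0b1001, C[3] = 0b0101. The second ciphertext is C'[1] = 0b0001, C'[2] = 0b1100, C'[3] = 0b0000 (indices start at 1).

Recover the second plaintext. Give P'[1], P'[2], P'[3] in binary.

In CTR with a reused counter, both messages share the same keystream S_i, so C_i ⊕ C'_i = P_i ⊕ P'_i and thus P'_i = P_i ⊕ C_i ⊕ C'_i.
P'[1]: 0b0001 ⊕ 0b1110 ⊕ 0b0001 = 0b1110.
P'[2]: 0b1111 ⊕ 0b1001 ⊕ 0b1100 = 0b1010.
P'[3]: 0b1011 ⊕ 0b0101 ⊕ 0b0000 = 0b1110.

P'[1] = 0b1110, P'[2] = 0b1010, P'[3] = 0b1110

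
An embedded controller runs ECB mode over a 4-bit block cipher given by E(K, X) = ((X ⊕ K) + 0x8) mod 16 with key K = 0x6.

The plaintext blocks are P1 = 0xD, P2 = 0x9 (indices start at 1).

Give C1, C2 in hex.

ECB encryption: C_i = E(K, P_i).
C1: E(K, 0xD) = 0x3.
C2: E(K, 0x9) = 0x7.

C1 = 0x3, C2 = 0x7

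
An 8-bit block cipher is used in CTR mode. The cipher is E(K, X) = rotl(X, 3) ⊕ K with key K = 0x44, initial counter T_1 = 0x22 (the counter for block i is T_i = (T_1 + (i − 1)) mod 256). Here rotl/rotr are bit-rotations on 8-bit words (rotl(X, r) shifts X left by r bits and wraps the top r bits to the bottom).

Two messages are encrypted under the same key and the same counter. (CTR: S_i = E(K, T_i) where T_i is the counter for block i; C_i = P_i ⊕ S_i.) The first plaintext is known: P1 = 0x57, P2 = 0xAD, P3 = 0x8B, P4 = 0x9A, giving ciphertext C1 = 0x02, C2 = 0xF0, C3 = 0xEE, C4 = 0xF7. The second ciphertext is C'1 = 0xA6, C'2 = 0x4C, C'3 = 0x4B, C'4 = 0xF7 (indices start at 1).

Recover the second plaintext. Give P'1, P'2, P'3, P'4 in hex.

In CTR with a reused counter, both messages share the same keystream S_i, so C_i ⊕ C'_i = P_i ⊕ P'_i and thus P'_i = P_i ⊕ C_i ⊕ C'_i.
P'1: 0x57 ⊕ 0x02 ⊕ 0xA6 = 0xF3.
P'2: 0xAD ⊕ 0xF0 ⊕ 0x4C = 0x11.
P'3: 0x8B ⊕ 0xEE ⊕ 0x4B = 0x2E.
P'4: 0x9A ⊕ 0xF7 ⊕ 0xF7 = 0x9A.

P'1 = 0xF3, P'2 = 0x11, P'3 = 0x2E, P'4 = 0x9A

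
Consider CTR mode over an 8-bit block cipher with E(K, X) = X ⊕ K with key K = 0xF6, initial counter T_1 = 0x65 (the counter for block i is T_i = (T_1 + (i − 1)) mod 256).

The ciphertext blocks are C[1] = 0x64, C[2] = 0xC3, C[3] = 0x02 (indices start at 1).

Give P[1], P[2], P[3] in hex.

P[1] = 0xF7, P[2] = 0x53, P[3] = 0x93

CTR decryption: S_i = E(K, T_i) where T_i is the counter for block i; P_i = C_i ⊕ S_i.
P[1]: T = 0x65, S = E(K, T) = 0x93; 0x64 ⊕ 0x93 = 0xF7.
P[2]: T = 0x66, S = E(K, T) = 0x90; 0xC3 ⊕ 0x90 = 0x53.
P[3]: T = 0x67, S = E(K, T) = 0x91; 0x02 ⊕ 0x91 = 0x93.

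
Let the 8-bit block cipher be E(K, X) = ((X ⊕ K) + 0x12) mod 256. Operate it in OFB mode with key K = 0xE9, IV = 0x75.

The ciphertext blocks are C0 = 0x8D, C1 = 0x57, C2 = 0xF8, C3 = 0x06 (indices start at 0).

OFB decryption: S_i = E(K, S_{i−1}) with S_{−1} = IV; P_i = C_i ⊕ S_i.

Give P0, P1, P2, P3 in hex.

P0 = 0x23, P1 = 0x0E, P2 = 0x3A, P3 = 0x3B

P0: S = E(K, 0x75) = 0xAE; 0x8D ⊕ 0xAE = 0x23.
P1: S = E(K, 0xAE) = 0x59; 0x57 ⊕ 0x59 = 0x0E.
P2: S = E(K, 0x59) = 0xC2; 0xF8 ⊕ 0xC2 = 0x3A.
P3: S = E(K, 0xC2) = 0x3D; 0x06 ⊕ 0x3D = 0x3B.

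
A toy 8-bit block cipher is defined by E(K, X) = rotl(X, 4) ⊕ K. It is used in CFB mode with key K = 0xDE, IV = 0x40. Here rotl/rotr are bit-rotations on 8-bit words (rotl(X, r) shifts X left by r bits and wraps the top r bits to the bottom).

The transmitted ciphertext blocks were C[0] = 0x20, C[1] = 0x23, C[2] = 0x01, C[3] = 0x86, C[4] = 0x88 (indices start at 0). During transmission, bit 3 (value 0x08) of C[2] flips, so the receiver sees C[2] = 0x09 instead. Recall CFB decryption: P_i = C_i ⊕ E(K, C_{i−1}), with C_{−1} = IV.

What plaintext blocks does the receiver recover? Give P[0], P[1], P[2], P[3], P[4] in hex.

Only C[2] changed, to 0x09. In CFB, a change in C_i flips the same bit in P_i and garbles P_{i+1}. Decrypting the received ciphertext:
P[0]: E(K, 0x40) = 0xDA; 0x20 ⊕ 0xDA = 0xFA.
P[1]: E(K, 0x20) = 0xDC; 0x23 ⊕ 0xDC = 0xFF.
P[2]: E(K, 0x23) = 0xEC; 0x09 ⊕ 0xEC = 0xE5.
P[3]: E(K, 0x09) = 0x4E; 0x86 ⊕ 0x4E = 0xC8.
P[4]: E(K, 0x86) = 0xB6; 0x88 ⊕ 0xB6 = 0x3E.
Blocks that differ from the original plaintext: P[2], P[3].

P[0] = 0xFA, P[1] = 0xFF, P[2] = 0xE5, P[3] = 0xC8, P[4] = 0x3E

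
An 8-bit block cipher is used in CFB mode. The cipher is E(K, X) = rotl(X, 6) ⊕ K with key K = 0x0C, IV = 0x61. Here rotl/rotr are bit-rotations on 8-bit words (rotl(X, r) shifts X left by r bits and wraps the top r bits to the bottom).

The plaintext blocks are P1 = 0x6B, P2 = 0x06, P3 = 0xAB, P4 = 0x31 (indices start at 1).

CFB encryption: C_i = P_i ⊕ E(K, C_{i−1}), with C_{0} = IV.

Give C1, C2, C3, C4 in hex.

C1: E(K, 0x61) = 0x54; 0x6B ⊕ 0x54 = 0x3F.
C2: E(K, 0x3F) = 0xC3; 0x06 ⊕ 0xC3 = 0xC5.
C3: E(K, 0xC5) = 0x7D; 0xAB ⊕ 0x7D = 0xD6.
C4: E(K, 0xD6) = 0xB9; 0x31 ⊕ 0xB9 = 0x88.

C1 = 0x3F, C2 = 0xC5, C3 = 0xD6, C4 = 0x88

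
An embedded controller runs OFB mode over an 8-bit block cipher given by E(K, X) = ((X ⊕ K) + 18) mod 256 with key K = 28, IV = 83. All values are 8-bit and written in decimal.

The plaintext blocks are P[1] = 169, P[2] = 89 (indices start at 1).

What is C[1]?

OFB encryption: S_i = E(K, S_{i−1}) with S_{0} = IV; C_i = P_i ⊕ S_i.
C[1]: S = E(K, 83) = 97; 169 ⊕ 97 = 200.

C[1] = 200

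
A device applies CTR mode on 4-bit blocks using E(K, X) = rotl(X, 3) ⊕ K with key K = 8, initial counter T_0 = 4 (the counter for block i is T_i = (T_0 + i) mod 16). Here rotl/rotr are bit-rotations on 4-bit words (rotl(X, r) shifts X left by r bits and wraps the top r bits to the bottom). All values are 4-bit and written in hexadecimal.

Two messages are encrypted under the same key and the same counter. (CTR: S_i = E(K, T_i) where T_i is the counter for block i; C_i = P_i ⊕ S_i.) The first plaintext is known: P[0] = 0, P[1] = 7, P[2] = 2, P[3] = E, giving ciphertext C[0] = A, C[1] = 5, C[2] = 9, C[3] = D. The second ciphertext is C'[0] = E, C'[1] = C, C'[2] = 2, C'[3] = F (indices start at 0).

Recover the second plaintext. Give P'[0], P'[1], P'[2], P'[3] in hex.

In CTR with a reused counter, both messages share the same keystream S_i, so C_i ⊕ C'_i = P_i ⊕ P'_i and thus P'_i = P_i ⊕ C_i ⊕ C'_i.
P'[0]: 0 ⊕ A ⊕ E = 4.
P'[1]: 7 ⊕ 5 ⊕ C = E.
P'[2]: 2 ⊕ 9 ⊕ 2 = 9.
P'[3]: E ⊕ D ⊕ F = C.

P'[0] = 4, P'[1] = E, P'[2] = 9, P'[3] = C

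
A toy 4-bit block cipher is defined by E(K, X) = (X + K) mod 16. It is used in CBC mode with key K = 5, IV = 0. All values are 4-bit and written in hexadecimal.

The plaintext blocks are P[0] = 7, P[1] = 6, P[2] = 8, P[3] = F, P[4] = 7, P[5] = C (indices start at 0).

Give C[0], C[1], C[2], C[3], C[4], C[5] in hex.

CBC encryption: C_i = E(K, P_i ⊕ C_{i−1}), with C_{−1} = IV.
C[0]: P[0] ⊕ 0 = 7; E(K, 7) = C.
C[1]: P[1] ⊕ C = A; E(K, A) = F.
C[2]: P[2] ⊕ F = 7; E(K, 7) = C.
C[3]: P[3] ⊕ C = 3; E(K, 3) = 8.
C[4]: P[4] ⊕ 8 = F; E(K, F) = 4.
C[5]: P[5] ⊕ 4 = 8; E(K, 8) = D.

C[0] = C, C[1] = F, C[2] = C, C[3] = 8, C[4] = 4, C[5] = D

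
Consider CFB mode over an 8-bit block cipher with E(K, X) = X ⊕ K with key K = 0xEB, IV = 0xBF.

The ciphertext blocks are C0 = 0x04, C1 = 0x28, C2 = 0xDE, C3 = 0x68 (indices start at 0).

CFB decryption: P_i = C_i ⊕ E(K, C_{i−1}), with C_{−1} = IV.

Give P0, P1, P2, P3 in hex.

P0 = 0x50, P1 = 0xC7, P2 = 0x1D, P3 = 0x5D

P0: E(K, 0xBF) = 0x54; 0x04 ⊕ 0x54 = 0x50.
P1: E(K, 0x04) = 0xEF; 0x28 ⊕ 0xEF = 0xC7.
P2: E(K, 0x28) = 0xC3; 0xDE ⊕ 0xC3 = 0x1D.
P3: E(K, 0xDE) = 0x35; 0x68 ⊕ 0x35 = 0x5D.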